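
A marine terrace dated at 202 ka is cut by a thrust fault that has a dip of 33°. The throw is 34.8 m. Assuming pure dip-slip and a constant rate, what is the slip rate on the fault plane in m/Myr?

316 m/Myr

dip-slip = throw / sin(dip) = 34.8 m / sin(33°) = 63.90 m
rate = 63.90 m / 202 ka = 0.000316 m/yr = 316 m/Myr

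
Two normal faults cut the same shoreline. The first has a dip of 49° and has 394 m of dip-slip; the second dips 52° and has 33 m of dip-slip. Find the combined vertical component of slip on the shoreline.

323 m

throw_A = 394 × sin(49°) = 297.4 m
throw_B = 33 × sin(52°) = 26 m
total = 297.4 + 26 = 323 m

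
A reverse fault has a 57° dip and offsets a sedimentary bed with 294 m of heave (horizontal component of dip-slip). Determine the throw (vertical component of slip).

453 m

throw = heave × tan(dip) = 294 × tan(57°) = 453 m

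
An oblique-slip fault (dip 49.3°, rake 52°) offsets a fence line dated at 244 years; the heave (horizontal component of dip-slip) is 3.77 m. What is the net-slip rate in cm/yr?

dip-slip = heave / cos(dip) = 3.77 / cos(49.3°) = 5.781 m
net slip = dip-slip / sin(rake) = 5.781 / sin(52°) = 7.337 m
rate = 7.337 m / 244 years = 0.0301 m/yr = 3.01 cm/yr

3.01 cm/yr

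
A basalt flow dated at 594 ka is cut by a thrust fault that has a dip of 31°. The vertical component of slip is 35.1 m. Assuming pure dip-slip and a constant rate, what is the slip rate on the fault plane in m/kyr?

dip-slip = throw / sin(dip) = 35.1 m / sin(31°) = 68.15 m
rate = 68.15 m / 594 ka = 0.000115 m/yr = 0.115 m/kyr

0.115 m/kyr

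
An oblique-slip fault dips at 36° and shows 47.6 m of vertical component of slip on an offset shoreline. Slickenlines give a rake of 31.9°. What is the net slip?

dip-slip = throw / sin(dip) = 47.6 / sin(36°) = 80.98 m
net slip = dip-slip / sin(rake) = 80.98 / sin(31.9°) = 153 m

153 m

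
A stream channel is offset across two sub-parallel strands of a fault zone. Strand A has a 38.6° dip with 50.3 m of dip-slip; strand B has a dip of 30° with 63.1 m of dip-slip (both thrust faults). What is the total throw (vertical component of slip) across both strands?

62.9 m

throw_A = 50.3 × sin(38.6°) = 31.38 m
throw_B = 63.1 × sin(30°) = 31.55 m
total = 31.38 + 31.55 = 62.9 m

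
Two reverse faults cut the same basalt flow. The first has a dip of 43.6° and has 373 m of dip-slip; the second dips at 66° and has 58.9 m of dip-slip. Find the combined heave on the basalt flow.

294 m

heave_A = 373 × cos(43.6°) = 270.1 m
heave_B = 58.9 × cos(66°) = 23.96 m
total = 270.1 + 23.96 = 294 m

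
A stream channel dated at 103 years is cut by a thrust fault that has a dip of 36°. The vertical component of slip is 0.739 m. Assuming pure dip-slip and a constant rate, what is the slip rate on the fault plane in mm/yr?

dip-slip = throw / sin(dip) = 0.739 m / sin(36°) = 1.257 m
rate = 1.257 m / 103 years = 0.0122 m/yr = 12.2 mm/yr

12.2 mm/yr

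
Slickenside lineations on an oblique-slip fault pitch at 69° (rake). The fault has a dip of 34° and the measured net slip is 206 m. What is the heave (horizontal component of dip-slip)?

dip-slip = net slip × sin(rake) = 206 m × sin(69°) = 192.3 m
heave = dip-slip × cos(dip) = 192.3 × cos(34°) = 159 m

159 m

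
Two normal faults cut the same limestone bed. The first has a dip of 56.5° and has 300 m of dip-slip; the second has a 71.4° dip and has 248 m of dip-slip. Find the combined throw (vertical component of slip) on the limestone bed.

485 m

throw_A = 300 × sin(56.5°) = 250.2 m
throw_B = 248 × sin(71.4°) = 235 m
total = 250.2 + 235 = 485 m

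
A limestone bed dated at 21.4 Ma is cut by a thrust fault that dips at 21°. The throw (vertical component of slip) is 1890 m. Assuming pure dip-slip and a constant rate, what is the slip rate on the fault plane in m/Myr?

246 m/Myr

dip-slip = throw / sin(dip) = 1890 m / sin(21°) = 5274 m
rate = 5274 m / 21.4 Ma = 0.000246 m/yr = 246 m/Myr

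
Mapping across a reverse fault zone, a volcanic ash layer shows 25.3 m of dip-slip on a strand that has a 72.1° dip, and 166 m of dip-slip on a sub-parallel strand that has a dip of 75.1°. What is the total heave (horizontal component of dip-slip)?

50.5 m

heave_A = 25.3 × cos(72.1°) = 7.776 m
heave_B = 166 × cos(75.1°) = 42.68 m
total = 7.776 + 42.68 = 50.5 m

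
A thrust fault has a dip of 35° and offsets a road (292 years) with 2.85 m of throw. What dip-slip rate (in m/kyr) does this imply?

dip-slip = throw / sin(dip) = 2.85 m / sin(35°) = 4.969 m
rate = 4.969 m / 292 years = 0.0170 m/yr = 17 m/kyr

17 m/kyr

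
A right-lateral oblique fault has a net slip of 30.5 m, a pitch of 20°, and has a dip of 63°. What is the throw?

dip-slip = net slip × sin(rake) = 30.5 m × sin(20°) = 10.43 m
throw = dip-slip × sin(dip) = 10.43 × sin(63°) = 9.29 m

9.29 m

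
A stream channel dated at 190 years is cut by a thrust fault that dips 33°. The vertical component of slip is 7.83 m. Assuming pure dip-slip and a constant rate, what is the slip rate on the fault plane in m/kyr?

75.7 m/kyr

dip-slip = throw / sin(dip) = 7.83 m / sin(33°) = 14.38 m
rate = 14.38 m / 190 years = 0.0757 m/yr = 75.7 m/kyr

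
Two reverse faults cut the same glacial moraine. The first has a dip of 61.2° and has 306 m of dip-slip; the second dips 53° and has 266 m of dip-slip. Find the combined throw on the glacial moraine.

481 m

throw_A = 306 × sin(61.2°) = 268.1 m
throw_B = 266 × sin(53°) = 212.4 m
total = 268.1 + 212.4 = 481 m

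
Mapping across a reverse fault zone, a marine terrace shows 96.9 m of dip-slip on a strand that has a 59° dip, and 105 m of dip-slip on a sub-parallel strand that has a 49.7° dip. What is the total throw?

163 m

throw_A = 96.9 × sin(59°) = 83.06 m
throw_B = 105 × sin(49.7°) = 80.08 m
total = 83.06 + 80.08 = 163 m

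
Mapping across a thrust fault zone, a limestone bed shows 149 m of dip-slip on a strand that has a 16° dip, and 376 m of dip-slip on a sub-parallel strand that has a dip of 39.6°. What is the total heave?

433 m

heave_A = 149 × cos(16°) = 143.2 m
heave_B = 376 × cos(39.6°) = 289.7 m
total = 143.2 + 289.7 = 433 m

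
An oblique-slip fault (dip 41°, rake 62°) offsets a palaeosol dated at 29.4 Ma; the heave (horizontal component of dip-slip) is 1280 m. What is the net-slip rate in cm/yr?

0.00653 cm/yr

dip-slip = heave / cos(dip) = 1280 / cos(41°) = 1696 m
net slip = dip-slip / sin(rake) = 1696 / sin(62°) = 1921 m
rate = 1921 m / 29.4 Ma = 0.0000653 m/yr = 0.00653 cm/yr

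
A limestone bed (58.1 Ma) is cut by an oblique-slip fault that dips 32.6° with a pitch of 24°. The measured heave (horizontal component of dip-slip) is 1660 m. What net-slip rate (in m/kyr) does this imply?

0.0834 m/kyr

dip-slip = heave / cos(dip) = 1660 / cos(32.6°) = 1970 m
net slip = dip-slip / sin(rake) = 1970 / sin(24°) = 4845 m
rate = 4845 m / 58.1 Ma = 0.0000834 m/yr = 0.0834 m/kyr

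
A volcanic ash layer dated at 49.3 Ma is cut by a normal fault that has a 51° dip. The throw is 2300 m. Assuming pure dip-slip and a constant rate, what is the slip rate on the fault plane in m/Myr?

dip-slip = throw / sin(dip) = 2300 m / sin(51°) = 2960 m
rate = 2960 m / 49.3 Ma = 0.0000600 m/yr = 60 m/Myr

60 m/Myr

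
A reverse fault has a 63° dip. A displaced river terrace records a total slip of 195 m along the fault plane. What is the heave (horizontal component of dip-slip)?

88.5 m

heave = dip-slip × cos(dip) = 195 m × cos(63°) = 88.5 m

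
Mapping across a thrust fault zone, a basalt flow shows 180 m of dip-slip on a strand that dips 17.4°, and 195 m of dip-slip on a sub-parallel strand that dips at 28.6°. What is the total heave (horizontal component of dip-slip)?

heave_A = 180 × cos(17.4°) = 171.8 m
heave_B = 195 × cos(28.6°) = 171.2 m
total = 171.8 + 171.2 = 343 m

343 m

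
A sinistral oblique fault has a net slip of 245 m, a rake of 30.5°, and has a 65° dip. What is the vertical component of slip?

113 m

dip-slip = net slip × sin(rake) = 245 m × sin(30.5°) = 124.3 m
throw = dip-slip × sin(dip) = 124.3 × sin(65°) = 113 m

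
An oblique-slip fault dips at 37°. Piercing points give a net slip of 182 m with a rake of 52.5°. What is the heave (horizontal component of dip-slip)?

115 m

dip-slip = net slip × sin(rake) = 182 m × sin(52.5°) = 144.4 m
heave = dip-slip × cos(dip) = 144.4 × cos(37°) = 115 m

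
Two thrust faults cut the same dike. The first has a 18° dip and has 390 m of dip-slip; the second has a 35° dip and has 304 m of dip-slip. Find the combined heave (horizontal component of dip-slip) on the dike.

620 m

heave_A = 390 × cos(18°) = 370.9 m
heave_B = 304 × cos(35°) = 249 m
total = 370.9 + 249 = 620 m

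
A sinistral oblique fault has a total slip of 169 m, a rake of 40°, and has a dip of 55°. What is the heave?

62.3 m

dip-slip = net slip × sin(rake) = 169 m × sin(40°) = 108.6 m
heave = dip-slip × cos(dip) = 108.6 × cos(55°) = 62.3 m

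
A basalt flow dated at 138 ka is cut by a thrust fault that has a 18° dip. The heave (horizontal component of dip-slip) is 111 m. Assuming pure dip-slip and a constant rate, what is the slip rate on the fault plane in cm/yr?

dip-slip = heave / cos(dip) = 111 m / cos(18°) = 116.7 m
rate = 116.7 m / 138 ka = 0.000846 m/yr = 0.0846 cm/yr

0.0846 cm/yr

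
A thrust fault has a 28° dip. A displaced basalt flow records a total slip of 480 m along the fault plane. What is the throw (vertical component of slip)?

throw = dip-slip × sin(dip) = 480 m × sin(28°) = 225 m

225 m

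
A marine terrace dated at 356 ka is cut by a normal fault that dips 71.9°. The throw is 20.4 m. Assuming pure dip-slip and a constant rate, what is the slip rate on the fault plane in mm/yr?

dip-slip = throw / sin(dip) = 20.4 m / sin(71.9°) = 21.46 m
rate = 21.46 m / 356 ka = 0.0000603 m/yr = 0.0603 mm/yr

0.0603 mm/yr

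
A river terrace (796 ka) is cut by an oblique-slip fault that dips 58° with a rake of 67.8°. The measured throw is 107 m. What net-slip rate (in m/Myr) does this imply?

dip-slip = throw / sin(dip) = 107 / sin(58°) = 126.2 m
net slip = dip-slip / sin(rake) = 126.2 / sin(67.8°) = 136.3 m
rate = 136.3 m / 796 ka = 0.000171 m/yr = 171 m/Myr

171 m/Myr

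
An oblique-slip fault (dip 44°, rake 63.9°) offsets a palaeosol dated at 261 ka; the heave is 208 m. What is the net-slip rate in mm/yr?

dip-slip = heave / cos(dip) = 208 / cos(44°) = 289.2 m
net slip = dip-slip / sin(rake) = 289.2 / sin(63.9°) = 322 m
rate = 322 m / 261 ka = 0.00123 m/yr = 1.23 mm/yr

1.23 mm/yr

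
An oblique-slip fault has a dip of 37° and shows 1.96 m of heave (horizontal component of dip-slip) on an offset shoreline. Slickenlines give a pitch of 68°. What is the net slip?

dip-slip = heave / cos(dip) = 1.96 / cos(37°) = 2.454 m
net slip = dip-slip / sin(rake) = 2.454 / sin(68°) = 2.65 m

2.65 m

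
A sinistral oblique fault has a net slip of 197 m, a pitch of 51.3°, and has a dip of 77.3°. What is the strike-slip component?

strike-slip = net slip × cos(rake) = 197 m × cos(51.3°) = 123 m

123 m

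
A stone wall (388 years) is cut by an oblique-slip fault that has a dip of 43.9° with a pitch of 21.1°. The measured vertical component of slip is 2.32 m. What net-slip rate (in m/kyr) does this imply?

dip-slip = throw / sin(dip) = 2.32 / sin(43.9°) = 3.346 m
net slip = dip-slip / sin(rake) = 3.346 / sin(21.1°) = 9.294 m
rate = 9.294 m / 388 years = 0.0240 m/yr = 24 m/kyr

24 m/kyr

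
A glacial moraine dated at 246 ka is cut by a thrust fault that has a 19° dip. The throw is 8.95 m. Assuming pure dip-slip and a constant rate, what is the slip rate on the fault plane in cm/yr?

0.0112 cm/yr

dip-slip = throw / sin(dip) = 8.95 m / sin(19°) = 27.49 m
rate = 27.49 m / 246 ka = 0.000112 m/yr = 0.0112 cm/yr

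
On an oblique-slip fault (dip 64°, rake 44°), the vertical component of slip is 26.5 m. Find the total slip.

42.4 m

dip-slip = throw / sin(dip) = 26.5 / sin(64°) = 29.48 m
net slip = dip-slip / sin(rake) = 29.48 / sin(44°) = 42.4 m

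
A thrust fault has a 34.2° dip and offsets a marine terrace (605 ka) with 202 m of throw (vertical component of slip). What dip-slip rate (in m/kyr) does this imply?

0.594 m/kyr

dip-slip = throw / sin(dip) = 202 m / sin(34.2°) = 359.4 m
rate = 359.4 m / 605 ka = 0.000594 m/yr = 0.594 m/kyr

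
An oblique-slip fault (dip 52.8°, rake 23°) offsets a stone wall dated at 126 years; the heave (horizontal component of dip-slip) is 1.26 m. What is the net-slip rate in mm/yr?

42.3 mm/yr

dip-slip = heave / cos(dip) = 1.26 / cos(52.8°) = 2.084 m
net slip = dip-slip / sin(rake) = 2.084 / sin(23°) = 5.334 m
rate = 5.334 m / 126 years = 0.0423 m/yr = 42.3 mm/yr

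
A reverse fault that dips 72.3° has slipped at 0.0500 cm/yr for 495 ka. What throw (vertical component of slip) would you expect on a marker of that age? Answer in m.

236 m

dip-slip = rate × time = 0.0500 cm/yr × 495 ka = 247.5 m
throw = dip-slip × sin(dip) = 247.5 × sin(72.3°) = 236 m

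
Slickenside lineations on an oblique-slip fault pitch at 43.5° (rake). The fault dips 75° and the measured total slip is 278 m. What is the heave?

dip-slip = net slip × sin(rake) = 278 m × sin(43.5°) = 191.4 m
heave = dip-slip × cos(dip) = 191.4 × cos(75°) = 49.5 m

49.5 m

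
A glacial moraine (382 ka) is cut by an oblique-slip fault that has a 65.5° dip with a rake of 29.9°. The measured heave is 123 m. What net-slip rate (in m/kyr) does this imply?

1.56 m/kyr

dip-slip = heave / cos(dip) = 123 / cos(65.5°) = 296.6 m
net slip = dip-slip / sin(rake) = 296.6 / sin(29.9°) = 595 m
rate = 595 m / 382 ka = 0.00156 m/yr = 1.56 m/kyr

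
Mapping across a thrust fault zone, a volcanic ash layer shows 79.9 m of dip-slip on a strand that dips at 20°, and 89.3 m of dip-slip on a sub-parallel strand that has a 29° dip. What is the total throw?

70.6 m

throw_A = 79.9 × sin(20°) = 27.33 m
throw_B = 89.3 × sin(29°) = 43.29 m
total = 27.33 + 43.29 = 70.6 m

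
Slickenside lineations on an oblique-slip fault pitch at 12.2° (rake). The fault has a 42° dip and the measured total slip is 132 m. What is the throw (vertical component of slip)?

dip-slip = net slip × sin(rake) = 132 m × sin(12.2°) = 27.89 m
throw = dip-slip × sin(dip) = 27.89 × sin(42°) = 18.7 m

18.7 m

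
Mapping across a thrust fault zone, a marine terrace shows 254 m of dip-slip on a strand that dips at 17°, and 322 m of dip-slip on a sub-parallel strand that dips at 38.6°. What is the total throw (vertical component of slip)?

275 m

throw_A = 254 × sin(17°) = 74.26 m
throw_B = 322 × sin(38.6°) = 200.9 m
total = 74.26 + 200.9 = 275 m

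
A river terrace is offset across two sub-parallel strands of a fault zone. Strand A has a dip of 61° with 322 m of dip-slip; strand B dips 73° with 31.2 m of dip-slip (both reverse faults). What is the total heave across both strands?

165 m

heave_A = 322 × cos(61°) = 156.1 m
heave_B = 31.2 × cos(73°) = 9.122 m
total = 156.1 + 9.122 = 165 m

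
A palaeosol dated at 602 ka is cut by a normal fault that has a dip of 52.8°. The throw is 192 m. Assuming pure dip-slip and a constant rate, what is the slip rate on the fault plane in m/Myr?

400 m/Myr

dip-slip = throw / sin(dip) = 192 m / sin(52.8°) = 241 m
rate = 241 m / 602 ka = 0.000400 m/yr = 400 m/Myr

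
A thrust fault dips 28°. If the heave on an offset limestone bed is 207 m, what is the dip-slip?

dip-slip = heave / cos(dip) = 207 / cos(28°) = 234 m

234 m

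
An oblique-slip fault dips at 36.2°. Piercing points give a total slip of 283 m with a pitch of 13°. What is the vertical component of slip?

dip-slip = net slip × sin(rake) = 283 m × sin(13°) = 63.66 m
throw = dip-slip × sin(dip) = 63.66 × sin(36.2°) = 37.6 m

37.6 m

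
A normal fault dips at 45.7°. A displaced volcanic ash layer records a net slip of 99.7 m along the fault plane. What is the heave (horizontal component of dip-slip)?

69.6 m

heave = dip-slip × cos(dip) = 99.7 m × cos(45.7°) = 69.6 m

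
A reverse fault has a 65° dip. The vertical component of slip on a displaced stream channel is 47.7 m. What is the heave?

22.2 m

heave = throw / tan(dip) = 47.7 / tan(65°) = 22.2 m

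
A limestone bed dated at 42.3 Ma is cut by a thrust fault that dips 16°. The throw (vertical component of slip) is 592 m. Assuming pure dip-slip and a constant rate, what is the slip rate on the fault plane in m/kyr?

0.0508 m/kyr

dip-slip = throw / sin(dip) = 592 m / sin(16°) = 2148 m
rate = 2148 m / 42.3 Ma = 0.0000508 m/yr = 0.0508 m/kyr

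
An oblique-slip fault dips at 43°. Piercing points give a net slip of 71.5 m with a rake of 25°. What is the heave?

22.1 m

dip-slip = net slip × sin(rake) = 71.5 m × sin(25°) = 30.22 m
heave = dip-slip × cos(dip) = 30.22 × cos(43°) = 22.1 m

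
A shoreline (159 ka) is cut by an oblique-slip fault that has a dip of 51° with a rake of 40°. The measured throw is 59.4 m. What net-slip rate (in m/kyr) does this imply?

0.748 m/kyr

dip-slip = throw / sin(dip) = 59.4 / sin(51°) = 76.43 m
net slip = dip-slip / sin(rake) = 76.43 / sin(40°) = 118.9 m
rate = 118.9 m / 159 ka = 0.000748 m/yr = 0.748 m/kyr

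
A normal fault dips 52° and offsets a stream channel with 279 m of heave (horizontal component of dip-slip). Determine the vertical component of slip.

throw = heave × tan(dip) = 279 × tan(52°) = 357 m

357 m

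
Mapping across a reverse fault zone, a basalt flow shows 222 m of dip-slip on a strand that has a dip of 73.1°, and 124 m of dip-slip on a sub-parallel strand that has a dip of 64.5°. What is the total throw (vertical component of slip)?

throw_A = 222 × sin(73.1°) = 212.4 m
throw_B = 124 × sin(64.5°) = 111.9 m
total = 212.4 + 111.9 = 324 m

324 m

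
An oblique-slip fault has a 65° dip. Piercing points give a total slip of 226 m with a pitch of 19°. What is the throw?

66.7 m

dip-slip = net slip × sin(rake) = 226 m × sin(19°) = 73.58 m
throw = dip-slip × sin(dip) = 73.58 × sin(65°) = 66.7 m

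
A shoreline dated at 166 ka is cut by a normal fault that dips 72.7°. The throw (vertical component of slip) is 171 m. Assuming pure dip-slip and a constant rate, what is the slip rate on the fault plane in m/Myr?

1080 m/Myr

dip-slip = throw / sin(dip) = 171 m / sin(72.7°) = 179.1 m
rate = 179.1 m / 166 ka = 0.00108 m/yr = 1080 m/Myr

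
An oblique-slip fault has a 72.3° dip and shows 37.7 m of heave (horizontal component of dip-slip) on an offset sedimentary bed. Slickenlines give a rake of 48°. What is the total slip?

167 m

dip-slip = heave / cos(dip) = 37.7 / cos(72.3°) = 124 m
net slip = dip-slip / sin(rake) = 124 / sin(48°) = 167 m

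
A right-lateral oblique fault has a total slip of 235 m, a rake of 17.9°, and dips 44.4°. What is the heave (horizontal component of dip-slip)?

dip-slip = net slip × sin(rake) = 235 m × sin(17.9°) = 72.23 m
heave = dip-slip × cos(dip) = 72.23 × cos(44.4°) = 51.6 m

51.6 m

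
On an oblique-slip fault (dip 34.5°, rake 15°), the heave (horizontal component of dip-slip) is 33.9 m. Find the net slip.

dip-slip = heave / cos(dip) = 33.9 / cos(34.5°) = 41.13 m
net slip = dip-slip / sin(rake) = 41.13 / sin(15°) = 159 m

159 m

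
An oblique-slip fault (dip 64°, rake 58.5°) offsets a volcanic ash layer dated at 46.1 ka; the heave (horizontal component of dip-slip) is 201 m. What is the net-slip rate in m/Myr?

dip-slip = heave / cos(dip) = 201 / cos(64°) = 458.5 m
net slip = dip-slip / sin(rake) = 458.5 / sin(58.5°) = 537.8 m
rate = 537.8 m / 46.1 ka = 0.0117 m/yr = 11700 m/Myr

11700 m/Myr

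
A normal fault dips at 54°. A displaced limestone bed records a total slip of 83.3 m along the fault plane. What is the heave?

49 m

heave = dip-slip × cos(dip) = 83.3 m × cos(54°) = 49 m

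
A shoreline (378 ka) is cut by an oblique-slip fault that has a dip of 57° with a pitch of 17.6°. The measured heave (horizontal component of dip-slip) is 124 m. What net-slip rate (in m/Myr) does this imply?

1990 m/Myr

dip-slip = heave / cos(dip) = 124 / cos(57°) = 227.7 m
net slip = dip-slip / sin(rake) = 227.7 / sin(17.6°) = 753 m
rate = 753 m / 378 ka = 0.00199 m/yr = 1990 m/Myr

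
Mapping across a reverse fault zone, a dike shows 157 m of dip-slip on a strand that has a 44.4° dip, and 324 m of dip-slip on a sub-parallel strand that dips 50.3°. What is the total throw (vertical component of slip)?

359 m

throw_A = 157 × sin(44.4°) = 109.8 m
throw_B = 324 × sin(50.3°) = 249.3 m
total = 109.8 + 249.3 = 359 m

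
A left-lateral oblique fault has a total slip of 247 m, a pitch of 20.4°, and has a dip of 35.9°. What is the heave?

dip-slip = net slip × sin(rake) = 247 m × sin(20.4°) = 86.10 m
heave = dip-slip × cos(dip) = 86.10 × cos(35.9°) = 69.7 m

69.7 m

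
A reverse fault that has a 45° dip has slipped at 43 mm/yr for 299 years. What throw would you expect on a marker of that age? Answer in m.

9.09 m

dip-slip = rate × time = 43 mm/yr × 299 years = 12.86 m
throw = dip-slip × sin(dip) = 12.86 × sin(45°) = 9.09 m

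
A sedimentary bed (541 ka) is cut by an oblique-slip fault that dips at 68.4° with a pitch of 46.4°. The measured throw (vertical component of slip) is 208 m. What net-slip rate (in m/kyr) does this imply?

0.571 m/kyr

dip-slip = throw / sin(dip) = 208 / sin(68.4°) = 223.7 m
net slip = dip-slip / sin(rake) = 223.7 / sin(46.4°) = 308.9 m
rate = 308.9 m / 541 ka = 0.000571 m/yr = 0.571 m/kyr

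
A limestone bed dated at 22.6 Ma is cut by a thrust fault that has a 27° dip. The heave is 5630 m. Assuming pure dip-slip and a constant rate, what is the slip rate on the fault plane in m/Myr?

dip-slip = heave / cos(dip) = 5630 m / cos(27°) = 6319 m
rate = 6319 m / 22.6 Ma = 0.000280 m/yr = 280 m/Myr

280 m/Myr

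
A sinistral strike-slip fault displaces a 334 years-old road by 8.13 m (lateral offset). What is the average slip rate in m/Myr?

24300 m/Myr

rate = 8.13 m / 334 years = 0.0243 m/yr = 24300 m/Myr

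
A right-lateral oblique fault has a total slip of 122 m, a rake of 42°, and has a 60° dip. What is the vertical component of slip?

70.7 m

dip-slip = net slip × sin(rake) = 122 m × sin(42°) = 81.63 m
throw = dip-slip × sin(dip) = 81.63 × sin(60°) = 70.7 m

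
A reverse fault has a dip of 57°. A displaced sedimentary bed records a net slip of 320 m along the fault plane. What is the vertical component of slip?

throw = dip-slip × sin(dip) = 320 m × sin(57°) = 268 m

268 m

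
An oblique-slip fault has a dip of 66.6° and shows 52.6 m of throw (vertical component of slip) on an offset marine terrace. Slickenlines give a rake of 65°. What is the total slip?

63.2 m

dip-slip = throw / sin(dip) = 52.6 / sin(66.6°) = 57.31 m
net slip = dip-slip / sin(rake) = 57.31 / sin(65°) = 63.2 m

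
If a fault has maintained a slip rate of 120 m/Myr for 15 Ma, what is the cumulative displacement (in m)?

slip = rate × time = 120 m/Myr × 15 Ma = 1800 m

1800 m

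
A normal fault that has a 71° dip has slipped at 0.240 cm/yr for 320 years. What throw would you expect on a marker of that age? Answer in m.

0.726 m

dip-slip = rate × time = 0.240 cm/yr × 320 years = 0.7680 m
throw = dip-slip × sin(dip) = 0.7680 × sin(71°) = 0.726 m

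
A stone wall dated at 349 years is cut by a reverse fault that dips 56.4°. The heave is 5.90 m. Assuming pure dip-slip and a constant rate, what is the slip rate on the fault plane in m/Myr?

dip-slip = heave / cos(dip) = 5.90 m / cos(56.4°) = 10.66 m
rate = 10.66 m / 349 years = 0.0305 m/yr = 30500 m/Myr

30500 m/Myr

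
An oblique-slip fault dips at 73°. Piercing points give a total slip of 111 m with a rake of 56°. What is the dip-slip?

92 m

dip-slip = net slip × sin(rake) = 111 m × sin(56°) = 92 m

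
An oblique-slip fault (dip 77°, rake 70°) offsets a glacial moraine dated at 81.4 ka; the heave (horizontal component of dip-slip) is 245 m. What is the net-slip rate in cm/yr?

1.42 cm/yr

dip-slip = heave / cos(dip) = 245 / cos(77°) = 1089 m
net slip = dip-slip / sin(rake) = 1089 / sin(70°) = 1159 m
rate = 1159 m / 81.4 ka = 0.0142 m/yr = 1.42 cm/yr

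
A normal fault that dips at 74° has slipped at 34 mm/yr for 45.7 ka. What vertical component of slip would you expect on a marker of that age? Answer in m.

1490 m

dip-slip = rate × time = 34 mm/yr × 45.7 ka = 1554 m
throw = dip-slip × sin(dip) = 1554 × sin(74°) = 1490 m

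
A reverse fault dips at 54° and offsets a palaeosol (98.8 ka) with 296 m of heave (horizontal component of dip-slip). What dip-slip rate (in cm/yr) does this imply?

dip-slip = heave / cos(dip) = 296 m / cos(54°) = 503.6 m
rate = 503.6 m / 98.8 ka = 0.00510 m/yr = 0.510 cm/yr

0.510 cm/yr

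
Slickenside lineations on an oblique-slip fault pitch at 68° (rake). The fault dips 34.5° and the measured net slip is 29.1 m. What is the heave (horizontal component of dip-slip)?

22.2 m

dip-slip = net slip × sin(rake) = 29.1 m × sin(68°) = 26.98 m
heave = dip-slip × cos(dip) = 26.98 × cos(34.5°) = 22.2 m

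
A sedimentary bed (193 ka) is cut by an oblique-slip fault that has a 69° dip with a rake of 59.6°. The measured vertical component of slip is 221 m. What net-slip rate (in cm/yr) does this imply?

dip-slip = throw / sin(dip) = 221 / sin(69°) = 236.7 m
net slip = dip-slip / sin(rake) = 236.7 / sin(59.6°) = 274.5 m
rate = 274.5 m / 193 ka = 0.00142 m/yr = 0.142 cm/yr

0.142 cm/yr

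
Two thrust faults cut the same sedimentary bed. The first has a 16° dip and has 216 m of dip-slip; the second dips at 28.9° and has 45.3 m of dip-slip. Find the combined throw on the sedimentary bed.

81.4 m

throw_A = 216 × sin(16°) = 59.54 m
throw_B = 45.3 × sin(28.9°) = 21.89 m
total = 59.54 + 21.89 = 81.4 m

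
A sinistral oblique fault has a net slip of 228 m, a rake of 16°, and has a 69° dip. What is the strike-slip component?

219 m

strike-slip = net slip × cos(rake) = 228 m × cos(16°) = 219 m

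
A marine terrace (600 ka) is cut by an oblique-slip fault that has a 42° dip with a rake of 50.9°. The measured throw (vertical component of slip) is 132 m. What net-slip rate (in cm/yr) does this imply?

0.0424 cm/yr

dip-slip = throw / sin(dip) = 132 / sin(42°) = 197.3 m
net slip = dip-slip / sin(rake) = 197.3 / sin(50.9°) = 254.2 m
rate = 254.2 m / 600 ka = 0.000424 m/yr = 0.0424 cm/yr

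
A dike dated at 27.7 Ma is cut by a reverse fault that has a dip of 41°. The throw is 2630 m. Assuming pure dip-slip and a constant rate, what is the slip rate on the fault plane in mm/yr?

dip-slip = throw / sin(dip) = 2630 m / sin(41°) = 4009 m
rate = 4009 m / 27.7 Ma = 0.000145 m/yr = 0.145 mm/yr

0.145 mm/yr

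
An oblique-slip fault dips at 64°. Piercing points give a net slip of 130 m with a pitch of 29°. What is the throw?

56.6 m

dip-slip = net slip × sin(rake) = 130 m × sin(29°) = 63.03 m
throw = dip-slip × sin(dip) = 63.03 × sin(64°) = 56.6 m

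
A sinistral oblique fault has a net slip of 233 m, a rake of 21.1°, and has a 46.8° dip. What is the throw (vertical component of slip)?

dip-slip = net slip × sin(rake) = 233 m × sin(21.1°) = 83.88 m
throw = dip-slip × sin(dip) = 83.88 × sin(46.8°) = 61.1 m

61.1 m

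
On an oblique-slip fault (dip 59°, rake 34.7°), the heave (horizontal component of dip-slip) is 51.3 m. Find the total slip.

175 m

dip-slip = heave / cos(dip) = 51.3 / cos(59°) = 99.60 m
net slip = dip-slip / sin(rake) = 99.60 / sin(34.7°) = 175 m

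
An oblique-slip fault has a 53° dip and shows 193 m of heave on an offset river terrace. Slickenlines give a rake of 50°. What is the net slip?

419 m

dip-slip = heave / cos(dip) = 193 / cos(53°) = 320.7 m
net slip = dip-slip / sin(rake) = 320.7 / sin(50°) = 419 m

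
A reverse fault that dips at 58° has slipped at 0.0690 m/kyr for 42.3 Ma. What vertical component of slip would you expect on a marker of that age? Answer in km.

dip-slip = rate × time = 0.0690 m/kyr × 42.3 Ma = 2919 m
throw = dip-slip × sin(dip) = 2919 × sin(58°) = 2480 m = 2.48 km

2.48 km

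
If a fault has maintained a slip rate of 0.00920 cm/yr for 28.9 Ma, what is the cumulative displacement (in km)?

2.66 km

slip = rate × time = 0.00920 cm/yr × 28.9 Ma = 2660 m = 2.66 km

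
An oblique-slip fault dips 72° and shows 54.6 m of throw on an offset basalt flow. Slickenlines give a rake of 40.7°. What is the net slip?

88 m

dip-slip = throw / sin(dip) = 54.6 / sin(72°) = 57.41 m
net slip = dip-slip / sin(rake) = 57.41 / sin(40.7°) = 88 m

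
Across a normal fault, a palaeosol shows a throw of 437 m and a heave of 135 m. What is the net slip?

457 m

net slip = √(throw² + heave²) = √(437² + 135²) = 457 m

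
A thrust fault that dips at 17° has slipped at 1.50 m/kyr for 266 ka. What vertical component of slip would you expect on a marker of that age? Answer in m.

dip-slip = rate × time = 1.50 m/kyr × 266 ka = 399 m
throw = dip-slip × sin(dip) = 399 × sin(17°) = 117 m

117 m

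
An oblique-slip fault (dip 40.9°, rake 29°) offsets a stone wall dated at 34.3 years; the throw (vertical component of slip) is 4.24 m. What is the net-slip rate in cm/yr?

38.9 cm/yr

dip-slip = throw / sin(dip) = 4.24 / sin(40.9°) = 6.476 m
net slip = dip-slip / sin(rake) = 6.476 / sin(29°) = 13.36 m
rate = 13.36 m / 34.3 years = 0.389 m/yr = 38.9 cm/yr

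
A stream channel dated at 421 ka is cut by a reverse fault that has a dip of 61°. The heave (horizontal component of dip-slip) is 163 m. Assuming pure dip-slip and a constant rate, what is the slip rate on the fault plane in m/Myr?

799 m/Myr

dip-slip = heave / cos(dip) = 163 m / cos(61°) = 336.2 m
rate = 336.2 m / 421 ka = 0.000799 m/yr = 799 m/Myr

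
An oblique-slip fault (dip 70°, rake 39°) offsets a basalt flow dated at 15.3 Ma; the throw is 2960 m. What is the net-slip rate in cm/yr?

0.0327 cm/yr

dip-slip = throw / sin(dip) = 2960 / sin(70°) = 3150 m
net slip = dip-slip / sin(rake) = 3150 / sin(39°) = 5005 m
rate = 5005 m / 15.3 Ma = 0.000327 m/yr = 0.0327 cm/yr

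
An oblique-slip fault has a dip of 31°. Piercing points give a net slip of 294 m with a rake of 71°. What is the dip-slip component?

278 m

dip-slip = net slip × sin(rake) = 294 m × sin(71°) = 278 m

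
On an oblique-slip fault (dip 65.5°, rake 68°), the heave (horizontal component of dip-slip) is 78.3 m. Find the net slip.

204 m

dip-slip = heave / cos(dip) = 78.3 / cos(65.5°) = 188.8 m
net slip = dip-slip / sin(rake) = 188.8 / sin(68°) = 204 m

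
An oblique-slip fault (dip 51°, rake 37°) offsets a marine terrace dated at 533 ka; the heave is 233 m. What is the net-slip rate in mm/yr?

dip-slip = heave / cos(dip) = 233 / cos(51°) = 370.2 m
net slip = dip-slip / sin(rake) = 370.2 / sin(37°) = 615.2 m
rate = 615.2 m / 533 ka = 0.00115 m/yr = 1.15 mm/yr

1.15 mm/yr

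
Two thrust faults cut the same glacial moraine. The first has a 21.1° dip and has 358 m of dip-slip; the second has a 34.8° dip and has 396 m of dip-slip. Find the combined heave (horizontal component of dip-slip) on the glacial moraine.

heave_A = 358 × cos(21.1°) = 334 m
heave_B = 396 × cos(34.8°) = 325.2 m
total = 334 + 325.2 = 659 m

659 m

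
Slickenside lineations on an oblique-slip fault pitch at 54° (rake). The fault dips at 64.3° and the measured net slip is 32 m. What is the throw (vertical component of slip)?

23.3 m

dip-slip = net slip × sin(rake) = 32 m × sin(54°) = 25.89 m
throw = dip-slip × sin(dip) = 25.89 × sin(64.3°) = 23.3 m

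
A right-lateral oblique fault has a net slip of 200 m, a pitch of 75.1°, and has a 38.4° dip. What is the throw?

120 m

dip-slip = net slip × sin(rake) = 200 m × sin(75.1°) = 193.3 m
throw = dip-slip × sin(dip) = 193.3 × sin(38.4°) = 120 m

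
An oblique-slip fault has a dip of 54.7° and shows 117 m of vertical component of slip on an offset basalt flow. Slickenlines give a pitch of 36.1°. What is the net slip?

243 m

dip-slip = throw / sin(dip) = 117 / sin(54.7°) = 143.4 m
net slip = dip-slip / sin(rake) = 143.4 / sin(36.1°) = 243 m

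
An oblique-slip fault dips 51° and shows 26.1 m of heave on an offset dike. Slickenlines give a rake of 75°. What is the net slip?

dip-slip = heave / cos(dip) = 26.1 / cos(51°) = 41.47 m
net slip = dip-slip / sin(rake) = 41.47 / sin(75°) = 42.9 m

42.9 m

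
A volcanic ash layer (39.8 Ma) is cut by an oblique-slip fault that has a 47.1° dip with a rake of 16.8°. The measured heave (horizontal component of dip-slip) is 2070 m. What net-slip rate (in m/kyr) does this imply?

0.264 m/kyr

dip-slip = heave / cos(dip) = 2070 / cos(47.1°) = 3041 m
net slip = dip-slip / sin(rake) = 3041 / sin(16.8°) = 10520 m
rate = 10520 m / 39.8 Ma = 0.000264 m/yr = 0.264 m/kyr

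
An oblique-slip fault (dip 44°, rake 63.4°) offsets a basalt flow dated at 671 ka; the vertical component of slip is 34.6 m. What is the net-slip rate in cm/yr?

dip-slip = throw / sin(dip) = 34.6 / sin(44°) = 49.81 m
net slip = dip-slip / sin(rake) = 49.81 / sin(63.4°) = 55.70 m
rate = 55.70 m / 671 ka = 0.0000830 m/yr = 0.00830 cm/yr

0.00830 cm/yr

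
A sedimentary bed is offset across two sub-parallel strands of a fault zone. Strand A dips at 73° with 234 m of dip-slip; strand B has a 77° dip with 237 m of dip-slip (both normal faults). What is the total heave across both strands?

122 m

heave_A = 234 × cos(73°) = 68.41 m
heave_B = 237 × cos(77°) = 53.31 m
total = 68.41 + 53.31 = 122 m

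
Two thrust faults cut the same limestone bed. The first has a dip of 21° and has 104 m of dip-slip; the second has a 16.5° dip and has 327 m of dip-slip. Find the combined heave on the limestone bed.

411 m

heave_A = 104 × cos(21°) = 97.09 m
heave_B = 327 × cos(16.5°) = 313.5 m
total = 97.09 + 313.5 = 411 m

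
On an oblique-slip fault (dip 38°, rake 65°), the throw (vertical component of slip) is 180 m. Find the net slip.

323 m

dip-slip = throw / sin(dip) = 180 / sin(38°) = 292.4 m
net slip = dip-slip / sin(rake) = 292.4 / sin(65°) = 323 m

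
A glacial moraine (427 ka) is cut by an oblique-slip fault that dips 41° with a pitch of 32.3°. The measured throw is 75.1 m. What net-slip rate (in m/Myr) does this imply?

502 m/Myr

dip-slip = throw / sin(dip) = 75.1 / sin(41°) = 114.5 m
net slip = dip-slip / sin(rake) = 114.5 / sin(32.3°) = 214.2 m
rate = 214.2 m / 427 ka = 0.000502 m/yr = 502 m/Myr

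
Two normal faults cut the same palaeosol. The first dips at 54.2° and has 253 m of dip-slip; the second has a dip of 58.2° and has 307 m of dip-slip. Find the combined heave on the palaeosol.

310 m

heave_A = 253 × cos(54.2°) = 148 m
heave_B = 307 × cos(58.2°) = 161.8 m
total = 148 + 161.8 = 310 m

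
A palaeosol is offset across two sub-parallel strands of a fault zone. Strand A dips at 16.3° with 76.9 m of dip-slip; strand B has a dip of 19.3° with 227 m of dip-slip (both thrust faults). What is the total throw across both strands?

throw_A = 76.9 × sin(16.3°) = 21.58 m
throw_B = 227 × sin(19.3°) = 75.03 m
total = 21.58 + 75.03 = 96.6 m

96.6 m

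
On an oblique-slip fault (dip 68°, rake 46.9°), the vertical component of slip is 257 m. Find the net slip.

380 m

dip-slip = throw / sin(dip) = 257 / sin(68°) = 277.2 m
net slip = dip-slip / sin(rake) = 277.2 / sin(46.9°) = 380 m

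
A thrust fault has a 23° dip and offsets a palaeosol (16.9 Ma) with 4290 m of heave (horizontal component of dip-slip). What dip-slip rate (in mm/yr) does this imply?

dip-slip = heave / cos(dip) = 4290 m / cos(23°) = 4660 m
rate = 4660 m / 16.9 Ma = 0.000276 m/yr = 0.276 mm/yr

0.276 mm/yr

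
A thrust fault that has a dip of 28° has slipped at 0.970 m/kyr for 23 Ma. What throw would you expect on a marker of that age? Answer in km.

dip-slip = rate × time = 0.970 m/kyr × 23 Ma = 22310 m
throw = dip-slip × sin(dip) = 22310 × sin(28°) = 10500 m = 10.5 km

10.5 km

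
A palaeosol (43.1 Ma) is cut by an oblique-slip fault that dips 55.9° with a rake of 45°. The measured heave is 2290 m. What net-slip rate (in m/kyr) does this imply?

0.134 m/kyr

dip-slip = heave / cos(dip) = 2290 / cos(55.9°) = 4085 m
net slip = dip-slip / sin(rake) = 4085 / sin(45°) = 5777 m
rate = 5777 m / 43.1 Ma = 0.000134 m/yr = 0.134 m/kyr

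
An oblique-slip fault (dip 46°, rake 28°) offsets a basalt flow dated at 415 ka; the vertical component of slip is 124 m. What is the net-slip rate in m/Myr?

885 m/Myr

dip-slip = throw / sin(dip) = 124 / sin(46°) = 172.4 m
net slip = dip-slip / sin(rake) = 172.4 / sin(28°) = 367.2 m
rate = 367.2 m / 415 ka = 0.000885 m/yr = 885 m/Myr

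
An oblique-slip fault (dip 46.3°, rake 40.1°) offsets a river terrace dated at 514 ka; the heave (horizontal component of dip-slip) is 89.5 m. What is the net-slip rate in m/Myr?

dip-slip = heave / cos(dip) = 89.5 / cos(46.3°) = 129.5 m
net slip = dip-slip / sin(rake) = 129.5 / sin(40.1°) = 201.1 m
rate = 201.1 m / 514 ka = 0.000391 m/yr = 391 m/Myr

391 m/Myr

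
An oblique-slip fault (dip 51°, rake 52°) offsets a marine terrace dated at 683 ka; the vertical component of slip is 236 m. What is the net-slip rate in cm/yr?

dip-slip = throw / sin(dip) = 236 / sin(51°) = 303.7 m
net slip = dip-slip / sin(rake) = 303.7 / sin(52°) = 385.4 m
rate = 385.4 m / 683 ka = 0.000564 m/yr = 0.0564 cm/yr

0.0564 cm/yr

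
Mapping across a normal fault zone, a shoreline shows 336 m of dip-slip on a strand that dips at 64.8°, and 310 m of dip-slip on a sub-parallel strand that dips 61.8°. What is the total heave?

heave_A = 336 × cos(64.8°) = 143.1 m
heave_B = 310 × cos(61.8°) = 146.5 m
total = 143.1 + 146.5 = 290 m

290 m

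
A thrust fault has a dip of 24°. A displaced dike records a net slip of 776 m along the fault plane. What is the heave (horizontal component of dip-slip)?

709 m

heave = dip-slip × cos(dip) = 776 m × cos(24°) = 709 m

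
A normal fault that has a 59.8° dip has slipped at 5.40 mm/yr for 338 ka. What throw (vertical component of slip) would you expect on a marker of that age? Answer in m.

1580 m

dip-slip = rate × time = 5.40 mm/yr × 338 ka = 1825 m
throw = dip-slip × sin(dip) = 1825 × sin(59.8°) = 1580 m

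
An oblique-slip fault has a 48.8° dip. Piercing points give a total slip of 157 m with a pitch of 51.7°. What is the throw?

92.7 m

dip-slip = net slip × sin(rake) = 157 m × sin(51.7°) = 123.2 m
throw = dip-slip × sin(dip) = 123.2 × sin(48.8°) = 92.7 m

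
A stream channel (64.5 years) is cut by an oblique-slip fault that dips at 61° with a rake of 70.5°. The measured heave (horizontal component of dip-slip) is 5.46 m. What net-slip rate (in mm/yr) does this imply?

185 mm/yr

dip-slip = heave / cos(dip) = 5.46 / cos(61°) = 11.26 m
net slip = dip-slip / sin(rake) = 11.26 / sin(70.5°) = 11.95 m
rate = 11.95 m / 64.5 years = 0.185 m/yr = 185 mm/yr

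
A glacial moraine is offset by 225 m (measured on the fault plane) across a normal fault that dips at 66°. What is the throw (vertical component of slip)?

throw = dip-slip × sin(dip) = 225 m × sin(66°) = 206 m

206 m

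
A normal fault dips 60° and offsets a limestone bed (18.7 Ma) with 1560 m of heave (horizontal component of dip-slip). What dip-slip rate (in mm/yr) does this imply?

0.167 mm/yr

dip-slip = heave / cos(dip) = 1560 m / cos(60°) = 3120 m
rate = 3120 m / 18.7 Ma = 0.000167 m/yr = 0.167 mm/yr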